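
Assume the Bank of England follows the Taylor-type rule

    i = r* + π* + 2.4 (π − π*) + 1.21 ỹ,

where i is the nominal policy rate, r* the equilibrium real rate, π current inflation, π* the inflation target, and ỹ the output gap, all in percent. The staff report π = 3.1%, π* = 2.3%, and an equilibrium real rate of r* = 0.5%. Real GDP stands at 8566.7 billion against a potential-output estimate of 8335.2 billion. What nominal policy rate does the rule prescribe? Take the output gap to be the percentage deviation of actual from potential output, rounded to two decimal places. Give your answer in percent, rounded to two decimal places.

Output gap = 100 × (8566.7 − 8335.2) / 8335.2 = 2.78%.
i = 0.50 + 2.30 + 2.4 × (3.10 − 2.30) + 1.21 × 2.78
   = 0.50 + 2.3 + 1.92 + 3.3638 = 8.08

8.08%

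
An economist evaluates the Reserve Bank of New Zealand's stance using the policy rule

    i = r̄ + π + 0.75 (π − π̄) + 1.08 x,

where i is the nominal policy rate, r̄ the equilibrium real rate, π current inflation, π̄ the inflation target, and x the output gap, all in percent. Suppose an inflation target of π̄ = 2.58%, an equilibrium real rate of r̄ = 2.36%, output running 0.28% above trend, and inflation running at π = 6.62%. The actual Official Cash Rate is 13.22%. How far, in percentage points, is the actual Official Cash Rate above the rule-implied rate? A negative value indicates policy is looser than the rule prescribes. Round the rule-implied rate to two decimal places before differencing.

0.91 pp

Output 0.28% above potential → x = 0.28.
i = 2.36 + 6.62 + 0.75 × (6.62 − 2.58) + 1.08 × 0.28
   = 2.36 + 6.62 + 3.03 + 0.3024 = 12.31
Deviation = 13.22 − 12.31 = 0.91 pp.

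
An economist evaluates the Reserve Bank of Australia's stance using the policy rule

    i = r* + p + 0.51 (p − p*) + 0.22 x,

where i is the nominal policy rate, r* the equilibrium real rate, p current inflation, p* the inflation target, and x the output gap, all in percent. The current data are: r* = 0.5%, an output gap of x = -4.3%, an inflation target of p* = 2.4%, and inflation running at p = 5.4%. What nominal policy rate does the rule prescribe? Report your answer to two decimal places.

i = 0.5 + 5.4 + 0.51 × (5.4 − 2.4) + 0.22 × (-4.3)
   = 0.5 + 5.4 + 1.53 − 0.946 = 6.48

6.48%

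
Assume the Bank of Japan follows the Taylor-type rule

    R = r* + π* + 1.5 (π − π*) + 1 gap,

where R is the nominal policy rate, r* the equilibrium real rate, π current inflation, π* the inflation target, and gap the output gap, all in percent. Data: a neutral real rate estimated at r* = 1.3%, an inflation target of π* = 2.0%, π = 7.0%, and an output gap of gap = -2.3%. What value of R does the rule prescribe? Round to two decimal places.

R = 1.3 + 2.0 + 1.5 × (7.0 − 2.0) + 1 × (-2.3)
   = 1.3 + 2 + 7.5 − 2.3 = 8.50

8.50%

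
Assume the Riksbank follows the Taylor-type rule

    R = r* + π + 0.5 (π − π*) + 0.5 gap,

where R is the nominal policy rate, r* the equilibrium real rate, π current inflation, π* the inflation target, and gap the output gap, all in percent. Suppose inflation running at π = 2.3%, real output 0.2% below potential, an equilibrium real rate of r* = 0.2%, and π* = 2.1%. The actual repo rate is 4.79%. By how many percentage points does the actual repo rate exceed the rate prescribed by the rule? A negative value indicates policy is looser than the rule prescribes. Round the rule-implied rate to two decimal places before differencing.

Output 0.2% below potential → gap = -0.2.
R = 0.2 + 2.3 + 0.5 × (2.3 − 2.1) + 0.5 × (-0.2)
   = 0.2 + 2.3 + 0.1 − 0.1 = 2.50
Deviation = 4.79 − 2.50 = 2.29 pp.

2.29 pp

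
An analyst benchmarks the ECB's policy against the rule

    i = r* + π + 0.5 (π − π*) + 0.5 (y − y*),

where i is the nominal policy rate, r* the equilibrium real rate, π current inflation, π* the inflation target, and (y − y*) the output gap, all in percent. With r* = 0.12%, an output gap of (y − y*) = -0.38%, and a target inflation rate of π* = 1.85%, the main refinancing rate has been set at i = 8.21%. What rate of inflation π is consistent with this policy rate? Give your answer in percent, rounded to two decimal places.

Collecting π: i = r* + (1 + 0.5) π − 0.5 π* + 0.5 (y − y*)
1.5 π = 8.21 − 0.12 + 0.5 × 1.85 − 0.5 × (-0.38) = 9.205
π = 9.205 / 1.5 = 6.14

6.14%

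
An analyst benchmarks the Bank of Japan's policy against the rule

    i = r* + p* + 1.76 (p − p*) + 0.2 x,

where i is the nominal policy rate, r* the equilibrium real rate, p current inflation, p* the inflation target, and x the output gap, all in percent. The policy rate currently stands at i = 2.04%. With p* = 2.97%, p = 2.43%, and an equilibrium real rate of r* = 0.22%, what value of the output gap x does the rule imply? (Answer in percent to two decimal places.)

-1.00%

0.2 x = 2.04 − 0.22 − 2.97 − 1.76 × (2.43 − 2.97) = -0.1996
x = -0.1996 / 0.2 = -1.00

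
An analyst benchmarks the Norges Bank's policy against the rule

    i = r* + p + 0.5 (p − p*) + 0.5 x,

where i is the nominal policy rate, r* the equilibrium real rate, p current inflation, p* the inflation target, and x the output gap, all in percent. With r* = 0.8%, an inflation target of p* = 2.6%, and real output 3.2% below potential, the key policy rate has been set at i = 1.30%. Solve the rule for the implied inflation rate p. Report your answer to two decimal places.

2.27%

Output 3.2% below potential → x = -3.2.
Collecting p: i = r* + (1 + 0.5) p − 0.5 p* + 0.5 x
1.5 p = 1.30 − 0.8 + 0.5 × 2.6 − 0.5 × (-3.2) = 3.4
p = 3.4 / 1.5 = 2.27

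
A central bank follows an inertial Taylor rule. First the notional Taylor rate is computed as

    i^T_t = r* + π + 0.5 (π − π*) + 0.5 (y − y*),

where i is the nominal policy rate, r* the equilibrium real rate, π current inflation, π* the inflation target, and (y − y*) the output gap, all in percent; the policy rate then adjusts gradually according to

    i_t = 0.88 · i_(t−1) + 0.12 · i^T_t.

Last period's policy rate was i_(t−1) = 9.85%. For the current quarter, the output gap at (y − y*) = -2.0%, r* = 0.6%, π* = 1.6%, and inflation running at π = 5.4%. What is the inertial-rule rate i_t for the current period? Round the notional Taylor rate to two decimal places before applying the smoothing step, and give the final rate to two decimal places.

9.50%

i^T_t = 0.6 + 5.4 + 0.5 × (5.4 − 1.6) + 0.5 × (-2.0)
   = 0.6 + 5.4 + 1.9 − 1 = 6.90
i_t = 0.88 × 9.85 + 0.12 × 6.90 = 8.668 + 0.828 = 9.50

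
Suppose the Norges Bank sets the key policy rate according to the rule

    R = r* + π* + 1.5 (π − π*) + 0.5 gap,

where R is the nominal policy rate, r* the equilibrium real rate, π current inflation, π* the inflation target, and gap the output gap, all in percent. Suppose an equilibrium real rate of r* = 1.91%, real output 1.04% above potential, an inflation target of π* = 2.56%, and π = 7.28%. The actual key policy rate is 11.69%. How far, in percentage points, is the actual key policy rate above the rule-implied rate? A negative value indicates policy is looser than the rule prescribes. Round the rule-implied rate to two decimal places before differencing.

-0.38 pp

Output 1.04% above potential → gap = 1.04.
R = 1.91 + 2.56 + 1.5 × (7.28 − 2.56) + 0.5 × 1.04
   = 1.91 + 2.56 + 7.08 + 0.52 = 12.07
Deviation = 11.69 − 12.07 = -0.38 pp.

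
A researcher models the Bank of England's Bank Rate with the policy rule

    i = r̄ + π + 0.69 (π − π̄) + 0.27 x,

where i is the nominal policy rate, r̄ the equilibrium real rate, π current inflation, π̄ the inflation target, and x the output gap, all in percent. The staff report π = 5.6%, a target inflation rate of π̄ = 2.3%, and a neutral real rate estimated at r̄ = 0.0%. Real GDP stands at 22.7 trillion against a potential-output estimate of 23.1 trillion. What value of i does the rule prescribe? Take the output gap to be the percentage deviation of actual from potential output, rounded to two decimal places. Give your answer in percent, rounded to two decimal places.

7.41%

Output gap = 100 × (22.7 − 23.1) / 23.1 = -1.73%.
i = 0.00 + 5.60 + 0.69 × (5.60 − 2.30) + 0.27 × (-1.73)
   = 0.00 + 5.6 + 2.277 − 0.4671 = 7.41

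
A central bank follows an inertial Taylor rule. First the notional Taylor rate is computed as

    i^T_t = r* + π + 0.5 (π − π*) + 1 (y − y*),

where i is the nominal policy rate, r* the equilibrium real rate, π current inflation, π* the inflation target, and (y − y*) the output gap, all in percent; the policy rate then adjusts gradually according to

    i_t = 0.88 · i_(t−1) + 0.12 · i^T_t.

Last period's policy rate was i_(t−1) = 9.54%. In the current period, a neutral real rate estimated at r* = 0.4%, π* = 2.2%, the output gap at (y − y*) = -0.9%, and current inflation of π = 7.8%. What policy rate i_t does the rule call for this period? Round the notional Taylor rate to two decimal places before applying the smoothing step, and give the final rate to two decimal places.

i^T_t = 0.4 + 7.8 + 0.5 × (7.8 − 2.2) + 1 × (-0.9)
   = 0.4 + 7.8 + 2.8 − 0.9 = 10.10
i_t = 0.88 × 9.54 + 0.12 × 10.10 = 8.3952 + 1.212 = 9.61

9.61%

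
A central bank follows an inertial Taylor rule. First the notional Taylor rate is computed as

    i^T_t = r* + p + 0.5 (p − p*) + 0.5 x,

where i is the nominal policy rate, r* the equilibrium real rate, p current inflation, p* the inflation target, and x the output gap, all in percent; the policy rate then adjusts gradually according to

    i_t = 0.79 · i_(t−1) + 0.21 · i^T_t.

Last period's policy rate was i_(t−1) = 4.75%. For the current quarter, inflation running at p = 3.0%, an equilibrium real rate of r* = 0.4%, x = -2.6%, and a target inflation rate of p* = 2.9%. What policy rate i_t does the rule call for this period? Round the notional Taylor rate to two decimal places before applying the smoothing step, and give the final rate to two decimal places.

4.20%

i^T_t = 0.4 + 3.0 + 0.5 × (3.0 − 2.9) + 0.5 × (-2.6)
   = 0.4 + 3 + 0.05 − 1.3 = 2.15
i_t = 0.79 × 4.75 + 0.21 × 2.15 = 3.7525 + 0.4515 = 4.20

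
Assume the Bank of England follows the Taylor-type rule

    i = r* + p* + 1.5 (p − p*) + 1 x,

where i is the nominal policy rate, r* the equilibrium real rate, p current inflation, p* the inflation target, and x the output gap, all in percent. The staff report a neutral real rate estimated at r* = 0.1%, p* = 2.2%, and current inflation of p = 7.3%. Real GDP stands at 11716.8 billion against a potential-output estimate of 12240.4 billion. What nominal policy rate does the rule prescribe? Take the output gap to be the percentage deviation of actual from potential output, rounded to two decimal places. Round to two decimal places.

5.67%

Output gap = 100 × (11716.8 − 12240.4) / 12240.4 = -4.28%.
i = 0.10 + 2.20 + 1.5 × (7.30 − 2.20) + 1 × (-4.28)
   = 0.10 + 2.2 + 7.65 − 4.28 = 5.67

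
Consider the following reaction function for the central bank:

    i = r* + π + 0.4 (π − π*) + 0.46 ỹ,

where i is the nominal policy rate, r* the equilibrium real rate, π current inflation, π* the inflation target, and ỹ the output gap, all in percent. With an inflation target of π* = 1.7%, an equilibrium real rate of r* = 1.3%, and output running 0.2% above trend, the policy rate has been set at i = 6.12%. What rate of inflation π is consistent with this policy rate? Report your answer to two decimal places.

Output 0.2% above potential → ỹ = 0.2.
Collecting π: i = r* + (1 + 0.4) π − 0.4 π* + 0.46 ỹ
1.4 π = 6.12 − 1.3 + 0.4 × 1.7 − 0.46 × 0.2 = 5.408
π = 5.408 / 1.4 = 3.86

3.86%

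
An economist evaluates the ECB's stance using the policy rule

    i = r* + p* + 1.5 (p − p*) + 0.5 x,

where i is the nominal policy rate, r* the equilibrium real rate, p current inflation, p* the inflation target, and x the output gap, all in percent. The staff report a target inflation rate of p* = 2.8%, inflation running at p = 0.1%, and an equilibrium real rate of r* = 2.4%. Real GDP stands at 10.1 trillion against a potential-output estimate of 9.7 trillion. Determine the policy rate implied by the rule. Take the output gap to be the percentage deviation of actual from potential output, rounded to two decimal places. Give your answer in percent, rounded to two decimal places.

Output gap = 100 × (10.1 − 9.7) / 9.7 = 4.12%.
i = 2.40 + 2.80 + 1.5 × (0.10 − 2.80) + 0.5 × 4.12
   = 2.40 + 2.8 − 4.05 + 2.06 = 3.21

3.21%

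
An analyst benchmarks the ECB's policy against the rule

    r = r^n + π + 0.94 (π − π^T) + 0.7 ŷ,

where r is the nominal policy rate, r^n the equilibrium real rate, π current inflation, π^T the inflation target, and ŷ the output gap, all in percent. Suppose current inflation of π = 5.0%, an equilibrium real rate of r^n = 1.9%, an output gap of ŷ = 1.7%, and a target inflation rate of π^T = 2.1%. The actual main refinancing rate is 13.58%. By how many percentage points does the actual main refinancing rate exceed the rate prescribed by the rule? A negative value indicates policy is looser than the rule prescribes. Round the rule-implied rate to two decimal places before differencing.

2.76 pp

r = 1.9 + 5.0 + 0.94 × (5.0 − 2.1) + 0.7 × 1.7
   = 1.9 + 5 + 2.726 + 1.19 = 10.82
Deviation = 13.58 − 10.82 = 2.76 pp.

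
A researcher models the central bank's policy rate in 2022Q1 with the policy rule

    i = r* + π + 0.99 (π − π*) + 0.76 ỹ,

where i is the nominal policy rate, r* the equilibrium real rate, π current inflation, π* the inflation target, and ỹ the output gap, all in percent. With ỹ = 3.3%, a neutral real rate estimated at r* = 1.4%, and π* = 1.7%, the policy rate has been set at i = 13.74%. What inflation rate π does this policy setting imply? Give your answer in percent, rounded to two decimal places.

Collecting π: i = r* + (1 + 0.99) π − 0.99 π* + 0.76 ỹ
1.99 π = 13.74 − 1.4 + 0.99 × 1.7 − 0.76 × 3.3 = 11.515
π = 11.515 / 1.99 = 5.79

5.79%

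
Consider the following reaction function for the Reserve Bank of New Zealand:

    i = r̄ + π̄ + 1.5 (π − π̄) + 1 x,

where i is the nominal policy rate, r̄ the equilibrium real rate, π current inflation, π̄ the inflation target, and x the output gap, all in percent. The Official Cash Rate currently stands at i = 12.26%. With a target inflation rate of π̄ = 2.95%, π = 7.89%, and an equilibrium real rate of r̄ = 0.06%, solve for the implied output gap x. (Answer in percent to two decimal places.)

1 x = 12.26 − 0.06 − 2.95 − 1.5 × (7.89 − 2.95) = 1.84
x = 1.84 / 1 = 1.84

1.84%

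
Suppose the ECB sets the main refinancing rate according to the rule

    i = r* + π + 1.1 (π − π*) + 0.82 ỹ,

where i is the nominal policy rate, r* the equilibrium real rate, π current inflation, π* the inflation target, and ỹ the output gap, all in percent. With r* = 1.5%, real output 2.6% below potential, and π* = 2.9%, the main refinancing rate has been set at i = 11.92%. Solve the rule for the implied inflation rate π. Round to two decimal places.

7.50%

Output 2.6% below potential → ỹ = -2.6.
Collecting π: i = r* + (1 + 1.1) π − 1.1 π* + 0.82 ỹ
2.1 π = 11.92 − 1.5 + 1.1 × 2.9 − 0.82 × (-2.6) = 15.742
π = 15.742 / 2.1 = 7.50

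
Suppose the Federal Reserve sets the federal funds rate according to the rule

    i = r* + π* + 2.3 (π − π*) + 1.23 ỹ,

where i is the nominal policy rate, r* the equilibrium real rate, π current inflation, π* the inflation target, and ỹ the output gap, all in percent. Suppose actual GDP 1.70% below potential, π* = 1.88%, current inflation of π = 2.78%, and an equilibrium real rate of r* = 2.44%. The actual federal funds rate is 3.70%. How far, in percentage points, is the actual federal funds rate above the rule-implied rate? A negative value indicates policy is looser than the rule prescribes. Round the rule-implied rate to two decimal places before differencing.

Output 1.70% below potential → ỹ = -1.70.
i = 2.44 + 1.88 + 2.3 × (2.78 − 1.88) + 1.23 × (-1.70)
   = 2.44 + 1.88 + 2.07 − 2.091 = 4.30
Deviation = 3.70 − 4.30 = -0.60 pp.

-0.60 pp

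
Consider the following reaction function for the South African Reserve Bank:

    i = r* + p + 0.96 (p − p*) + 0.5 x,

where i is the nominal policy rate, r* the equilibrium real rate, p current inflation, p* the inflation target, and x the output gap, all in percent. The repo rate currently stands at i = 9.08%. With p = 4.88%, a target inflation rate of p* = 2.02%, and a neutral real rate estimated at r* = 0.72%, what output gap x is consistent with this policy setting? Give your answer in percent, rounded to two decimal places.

1.47%

0.5 x = 9.08 − 0.72 − 4.88 − 0.96 × (4.88 − 2.02) = 0.7344
x = 0.7344 / 0.5 = 1.47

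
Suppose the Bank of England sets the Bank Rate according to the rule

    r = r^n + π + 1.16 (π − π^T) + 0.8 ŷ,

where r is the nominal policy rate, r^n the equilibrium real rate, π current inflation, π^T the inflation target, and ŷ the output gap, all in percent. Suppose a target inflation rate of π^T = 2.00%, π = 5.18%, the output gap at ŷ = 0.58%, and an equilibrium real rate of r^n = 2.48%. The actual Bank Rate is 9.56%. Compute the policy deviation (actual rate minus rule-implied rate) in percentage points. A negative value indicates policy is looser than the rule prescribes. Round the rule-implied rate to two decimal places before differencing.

r = 2.48 + 5.18 + 1.16 × (5.18 − 2.00) + 0.8 × 0.58
   = 2.48 + 5.18 + 3.6888 + 0.464 = 11.81
Deviation = 9.56 − 11.81 = -2.25 pp.

-2.25 pp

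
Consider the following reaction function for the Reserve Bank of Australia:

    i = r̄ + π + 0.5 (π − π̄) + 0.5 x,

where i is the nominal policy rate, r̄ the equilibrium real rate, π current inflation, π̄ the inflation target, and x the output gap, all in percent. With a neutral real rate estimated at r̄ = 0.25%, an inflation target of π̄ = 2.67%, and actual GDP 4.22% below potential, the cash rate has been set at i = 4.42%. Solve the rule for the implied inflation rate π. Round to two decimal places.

5.08%

Output 4.22% below potential → x = -4.22.
Collecting π: i = r̄ + (1 + 0.5) π − 0.5 π̄ + 0.5 x
1.5 π = 4.42 − 0.25 + 0.5 × 2.67 − 0.5 × (-4.22) = 7.615
π = 7.615 / 1.5 = 5.08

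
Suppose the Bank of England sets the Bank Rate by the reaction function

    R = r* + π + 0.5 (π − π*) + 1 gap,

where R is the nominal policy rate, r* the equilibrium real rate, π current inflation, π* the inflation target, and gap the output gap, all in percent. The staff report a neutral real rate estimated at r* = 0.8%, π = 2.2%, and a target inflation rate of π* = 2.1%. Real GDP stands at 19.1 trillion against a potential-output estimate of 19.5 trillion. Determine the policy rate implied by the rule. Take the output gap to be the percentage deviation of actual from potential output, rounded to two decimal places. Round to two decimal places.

1.00%

Output gap = 100 × (19.1 − 19.5) / 19.5 = -2.05%.
R = 0.80 + 2.20 + 0.5 × (2.20 − 2.10) + 1 × (-2.05)
   = 0.80 + 2.2 + 0.05 − 2.05 = 1.00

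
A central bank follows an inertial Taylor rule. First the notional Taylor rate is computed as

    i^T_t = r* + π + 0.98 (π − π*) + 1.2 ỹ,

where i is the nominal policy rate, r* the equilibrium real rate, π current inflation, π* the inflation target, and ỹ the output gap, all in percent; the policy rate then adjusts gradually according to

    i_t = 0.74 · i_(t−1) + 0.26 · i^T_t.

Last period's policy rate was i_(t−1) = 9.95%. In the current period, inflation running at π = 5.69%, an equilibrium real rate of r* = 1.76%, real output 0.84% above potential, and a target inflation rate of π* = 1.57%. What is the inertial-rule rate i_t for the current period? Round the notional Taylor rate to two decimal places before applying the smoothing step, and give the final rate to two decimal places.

10.61%

Output 0.84% above potential → ỹ = 0.84.
i^T_t = 1.76 + 5.69 + 0.98 × (5.69 − 1.57) + 1.2 × 0.84
   = 1.76 + 5.69 + 4.0376 + 1.008 = 12.50
i_t = 0.74 × 9.95 + 0.26 × 12.50 = 7.363 + 3.25 = 10.61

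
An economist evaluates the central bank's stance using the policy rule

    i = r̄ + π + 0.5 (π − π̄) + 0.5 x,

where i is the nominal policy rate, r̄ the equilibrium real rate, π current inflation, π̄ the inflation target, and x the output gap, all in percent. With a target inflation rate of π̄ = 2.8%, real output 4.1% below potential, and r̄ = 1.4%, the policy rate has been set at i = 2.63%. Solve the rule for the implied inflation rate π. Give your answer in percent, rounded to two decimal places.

Output 4.1% below potential → x = -4.1.
Collecting π: i = r̄ + (1 + 0.5) π − 0.5 π̄ + 0.5 x
1.5 π = 2.63 − 1.4 + 0.5 × 2.8 − 0.5 × (-4.1) = 4.68
π = 4.68 / 1.5 = 3.12

3.12%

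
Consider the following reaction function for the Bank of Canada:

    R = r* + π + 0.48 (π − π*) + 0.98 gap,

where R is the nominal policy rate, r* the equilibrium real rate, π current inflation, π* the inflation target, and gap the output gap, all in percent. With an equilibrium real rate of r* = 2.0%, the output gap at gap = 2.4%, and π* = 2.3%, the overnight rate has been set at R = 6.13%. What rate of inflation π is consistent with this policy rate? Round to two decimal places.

1.95%

Collecting π: R = r* + (1 + 0.48) π − 0.48 π* + 0.98 gap
1.48 π = 6.13 − 2.0 + 0.48 × 2.3 − 0.98 × 2.4 = 2.882
π = 2.882 / 1.48 = 1.95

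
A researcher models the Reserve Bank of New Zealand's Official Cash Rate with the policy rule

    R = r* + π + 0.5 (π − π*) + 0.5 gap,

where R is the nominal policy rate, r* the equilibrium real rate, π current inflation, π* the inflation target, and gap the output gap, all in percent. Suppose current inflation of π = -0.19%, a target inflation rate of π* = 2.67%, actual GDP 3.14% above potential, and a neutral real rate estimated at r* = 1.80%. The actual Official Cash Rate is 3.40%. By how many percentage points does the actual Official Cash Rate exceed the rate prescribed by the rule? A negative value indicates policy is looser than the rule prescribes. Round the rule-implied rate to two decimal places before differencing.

1.65 pp

Output 3.14% above potential → gap = 3.14.
R = 1.80 + (-0.19) + 0.5 × (-0.19 − 2.67) + 0.5 × 3.14
   = 1.80 − 0.19 − 1.43 + 1.57 = 1.75
Deviation = 3.40 − 1.75 = 1.65 pp.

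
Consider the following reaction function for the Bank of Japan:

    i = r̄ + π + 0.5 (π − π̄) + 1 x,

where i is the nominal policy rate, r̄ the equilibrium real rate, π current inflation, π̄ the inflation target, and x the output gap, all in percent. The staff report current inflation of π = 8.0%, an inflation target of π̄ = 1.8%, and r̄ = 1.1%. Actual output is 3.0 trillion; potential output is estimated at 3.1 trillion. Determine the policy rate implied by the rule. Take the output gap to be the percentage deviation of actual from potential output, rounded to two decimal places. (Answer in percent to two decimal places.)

Output gap = 100 × (3.0 − 3.1) / 3.1 = -3.23%.
i = 1.10 + 8.00 + 0.5 × (8.00 − 1.80) + 1 × (-3.23)
   = 1.10 + 8 + 3.1 − 3.23 = 8.97

8.97%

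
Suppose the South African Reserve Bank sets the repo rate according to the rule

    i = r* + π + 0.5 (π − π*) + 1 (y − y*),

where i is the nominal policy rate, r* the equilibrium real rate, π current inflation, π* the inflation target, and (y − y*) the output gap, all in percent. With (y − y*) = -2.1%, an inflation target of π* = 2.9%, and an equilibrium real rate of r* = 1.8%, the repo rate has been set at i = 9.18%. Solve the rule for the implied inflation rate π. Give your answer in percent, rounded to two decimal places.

Collecting π: i = r* + (1 + 0.5) π − 0.5 π* + 1 (y − y*)
1.5 π = 9.18 − 1.8 + 0.5 × 2.9 − 1 × (-2.1) = 10.93
π = 10.93 / 1.5 = 7.29

7.29%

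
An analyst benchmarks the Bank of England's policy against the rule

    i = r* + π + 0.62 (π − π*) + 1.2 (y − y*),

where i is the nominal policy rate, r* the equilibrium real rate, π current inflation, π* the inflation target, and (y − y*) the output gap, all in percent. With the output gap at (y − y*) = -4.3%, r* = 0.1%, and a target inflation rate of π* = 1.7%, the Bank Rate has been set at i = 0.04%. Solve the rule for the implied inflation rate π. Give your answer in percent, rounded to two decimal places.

Collecting π: i = r* + (1 + 0.62) π − 0.62 π* + 1.2 (y − y*)
1.62 π = 0.04 − 0.1 + 0.62 × 1.7 − 1.2 × (-4.3) = 6.154
π = 6.154 / 1.62 = 3.80

3.80%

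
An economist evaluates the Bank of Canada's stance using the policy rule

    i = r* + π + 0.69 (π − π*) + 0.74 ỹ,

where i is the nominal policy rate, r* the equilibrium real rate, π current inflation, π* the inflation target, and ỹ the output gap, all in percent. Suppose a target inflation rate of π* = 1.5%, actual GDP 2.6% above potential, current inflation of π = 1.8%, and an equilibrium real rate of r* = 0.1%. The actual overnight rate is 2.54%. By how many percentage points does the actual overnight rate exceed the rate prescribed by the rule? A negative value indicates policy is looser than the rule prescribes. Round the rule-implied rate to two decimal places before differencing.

Output 2.6% above potential → ỹ = 2.6.
i = 0.1 + 1.8 + 0.69 × (1.8 − 1.5) + 0.74 × 2.6
   = 0.1 + 1.8 + 0.207 + 1.924 = 4.03
Deviation = 2.54 − 4.03 = -1.49 pp.

-1.49 pp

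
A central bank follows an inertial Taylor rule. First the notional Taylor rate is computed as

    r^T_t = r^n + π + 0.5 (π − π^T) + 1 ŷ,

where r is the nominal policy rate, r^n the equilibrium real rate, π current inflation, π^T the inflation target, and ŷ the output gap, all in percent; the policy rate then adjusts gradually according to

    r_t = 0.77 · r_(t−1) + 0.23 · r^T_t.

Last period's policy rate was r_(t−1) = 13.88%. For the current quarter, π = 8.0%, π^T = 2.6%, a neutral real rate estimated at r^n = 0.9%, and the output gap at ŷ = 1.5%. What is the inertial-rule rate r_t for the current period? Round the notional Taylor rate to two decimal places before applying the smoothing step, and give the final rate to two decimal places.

13.70%

r^T_t = 0.9 + 8.0 + 0.5 × (8.0 − 2.6) + 1 × 1.5
   = 0.9 + 8 + 2.7 + 1.5 = 13.10
r_t = 0.77 × 13.88 + 0.23 × 13.10 = 10.6876 + 3.013 = 13.70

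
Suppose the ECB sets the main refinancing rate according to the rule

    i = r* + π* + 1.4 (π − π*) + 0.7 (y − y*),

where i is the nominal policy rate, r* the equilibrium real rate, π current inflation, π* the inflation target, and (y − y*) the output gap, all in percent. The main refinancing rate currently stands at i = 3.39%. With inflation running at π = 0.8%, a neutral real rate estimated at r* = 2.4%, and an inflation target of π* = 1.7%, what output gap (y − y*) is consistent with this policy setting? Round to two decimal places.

0.79%

0.7 (y − y*) = 3.39 − 2.4 − 1.7 − 1.4 × (0.8 − 1.7) = 0.55
(y − y*) = 0.55 / 0.7 = 0.79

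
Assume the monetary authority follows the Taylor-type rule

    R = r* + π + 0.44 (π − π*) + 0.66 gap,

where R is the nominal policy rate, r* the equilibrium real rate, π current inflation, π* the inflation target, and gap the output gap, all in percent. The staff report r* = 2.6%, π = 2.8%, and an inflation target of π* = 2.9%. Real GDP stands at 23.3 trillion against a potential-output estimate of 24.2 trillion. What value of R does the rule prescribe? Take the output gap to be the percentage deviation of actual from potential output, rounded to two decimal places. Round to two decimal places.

Output gap = 100 × (23.3 − 24.2) / 24.2 = -3.72%.
R = 2.60 + 2.80 + 0.44 × (2.80 − 2.90) + 0.66 × (-3.72)
   = 2.60 + 2.8 − 0.044 − 2.4552 = 2.90

2.90%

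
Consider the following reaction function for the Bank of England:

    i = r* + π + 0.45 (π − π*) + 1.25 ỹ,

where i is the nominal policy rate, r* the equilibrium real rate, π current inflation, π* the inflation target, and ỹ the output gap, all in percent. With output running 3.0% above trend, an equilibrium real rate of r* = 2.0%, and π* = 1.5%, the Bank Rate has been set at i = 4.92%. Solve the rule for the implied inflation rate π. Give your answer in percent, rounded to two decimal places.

Output 3.0% above potential → ỹ = 3.0.
Collecting π: i = r* + (1 + 0.45) π − 0.45 π* + 1.25 ỹ
1.45 π = 4.92 − 2.0 + 0.45 × 1.5 − 1.25 × 3.0 = -0.155
π = -0.155 / 1.45 = -0.11

-0.11%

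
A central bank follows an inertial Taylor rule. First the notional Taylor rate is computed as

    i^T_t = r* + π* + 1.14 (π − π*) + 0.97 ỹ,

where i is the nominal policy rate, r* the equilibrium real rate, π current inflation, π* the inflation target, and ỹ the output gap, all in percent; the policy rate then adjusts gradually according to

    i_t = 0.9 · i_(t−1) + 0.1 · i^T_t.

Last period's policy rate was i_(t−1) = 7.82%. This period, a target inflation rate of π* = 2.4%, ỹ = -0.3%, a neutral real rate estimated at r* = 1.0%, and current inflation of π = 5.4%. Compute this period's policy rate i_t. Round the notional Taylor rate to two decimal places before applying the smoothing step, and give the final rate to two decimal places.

i^T_t = 1.0 + 2.4 + 1.14 × (5.4 − 2.4) + 0.97 × (-0.3)
   = 1.0 + 2.4 + 3.42 − 0.291 = 6.53
i_t = 0.9 × 7.82 + 0.1 × 6.53 = 7.038 + 0.653 = 7.69

7.69%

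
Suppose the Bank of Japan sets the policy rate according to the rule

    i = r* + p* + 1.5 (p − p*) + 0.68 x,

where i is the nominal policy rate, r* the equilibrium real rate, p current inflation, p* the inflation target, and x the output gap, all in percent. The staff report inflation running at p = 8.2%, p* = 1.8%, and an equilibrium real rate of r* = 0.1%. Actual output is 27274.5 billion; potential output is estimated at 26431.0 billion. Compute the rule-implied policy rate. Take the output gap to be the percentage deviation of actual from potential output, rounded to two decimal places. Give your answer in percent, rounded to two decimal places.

13.67%

Output gap = 100 × (27274.5 − 26431.0) / 26431.0 = 3.19%.
i = 0.10 + 1.80 + 1.5 × (8.20 − 1.80) + 0.68 × 3.19
   = 0.10 + 1.8 + 9.6 + 2.1692 = 13.67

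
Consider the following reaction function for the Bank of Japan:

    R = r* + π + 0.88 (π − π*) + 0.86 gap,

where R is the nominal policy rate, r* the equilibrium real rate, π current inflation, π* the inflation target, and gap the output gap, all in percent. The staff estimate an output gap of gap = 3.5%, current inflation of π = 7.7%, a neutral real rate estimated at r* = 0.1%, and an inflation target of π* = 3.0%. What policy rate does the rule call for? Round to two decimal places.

R = 0.1 + 7.7 + 0.88 × (7.7 − 3.0) + 0.86 × 3.5
   = 0.1 + 7.7 + 4.136 + 3.01 = 14.95

14.95%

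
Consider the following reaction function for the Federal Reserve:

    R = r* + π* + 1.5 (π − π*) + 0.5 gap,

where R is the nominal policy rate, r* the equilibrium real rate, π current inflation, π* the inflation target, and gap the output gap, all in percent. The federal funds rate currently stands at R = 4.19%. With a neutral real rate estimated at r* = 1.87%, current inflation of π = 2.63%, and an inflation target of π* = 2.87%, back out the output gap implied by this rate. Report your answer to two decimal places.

0.5 gap = 4.19 − 1.87 − 2.87 − 1.5 × (2.63 − 2.87) = -0.19
gap = -0.19 / 0.5 = -0.38

-0.38%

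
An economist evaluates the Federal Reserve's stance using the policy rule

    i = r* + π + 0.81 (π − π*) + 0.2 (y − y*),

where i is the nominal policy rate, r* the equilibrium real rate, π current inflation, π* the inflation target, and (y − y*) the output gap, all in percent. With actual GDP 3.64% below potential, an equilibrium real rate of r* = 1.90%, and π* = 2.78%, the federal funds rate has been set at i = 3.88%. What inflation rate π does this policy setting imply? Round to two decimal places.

Output 3.64% below potential → (y − y*) = -3.64.
Collecting π: i = r* + (1 + 0.81) π − 0.81 π* + 0.2 (y − y*)
1.81 π = 3.88 − 1.90 + 0.81 × 2.78 − 0.2 × (-3.64) = 4.9598
π = 4.9598 / 1.81 = 2.74

2.74%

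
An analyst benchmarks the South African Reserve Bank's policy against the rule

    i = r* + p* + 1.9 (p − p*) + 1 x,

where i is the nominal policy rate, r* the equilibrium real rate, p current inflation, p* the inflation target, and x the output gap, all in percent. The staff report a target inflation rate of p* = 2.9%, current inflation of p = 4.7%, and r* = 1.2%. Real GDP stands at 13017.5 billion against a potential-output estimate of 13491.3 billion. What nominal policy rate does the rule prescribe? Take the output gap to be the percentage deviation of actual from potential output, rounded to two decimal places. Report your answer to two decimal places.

4.01%

Output gap = 100 × (13017.5 − 13491.3) / 13491.3 = -3.51%.
i = 1.20 + 2.90 + 1.9 × (4.70 − 2.90) + 1 × (-3.51)
   = 1.20 + 2.9 + 3.42 − 3.51 = 4.01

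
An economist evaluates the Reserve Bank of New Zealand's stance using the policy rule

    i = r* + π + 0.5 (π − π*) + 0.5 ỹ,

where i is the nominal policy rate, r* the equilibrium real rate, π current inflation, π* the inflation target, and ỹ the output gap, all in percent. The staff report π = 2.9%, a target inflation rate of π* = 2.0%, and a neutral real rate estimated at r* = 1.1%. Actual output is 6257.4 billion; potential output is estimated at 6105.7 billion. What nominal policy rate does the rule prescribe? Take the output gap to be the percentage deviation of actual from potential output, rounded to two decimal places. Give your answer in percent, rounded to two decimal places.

Output gap = 100 × (6257.4 − 6105.7) / 6105.7 = 2.48%.
i = 1.10 + 2.90 + 0.5 × (2.90 − 2.00) + 0.5 × 2.48
   = 1.10 + 2.9 + 0.45 + 1.24 = 5.69

5.69%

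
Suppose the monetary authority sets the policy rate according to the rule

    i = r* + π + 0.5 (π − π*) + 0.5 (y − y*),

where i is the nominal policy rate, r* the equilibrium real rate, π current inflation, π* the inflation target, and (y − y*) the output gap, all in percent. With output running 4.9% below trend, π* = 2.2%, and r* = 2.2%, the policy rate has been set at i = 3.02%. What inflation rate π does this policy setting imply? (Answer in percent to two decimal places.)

2.91%

Output 4.9% below potential → (y − y*) = -4.9.
Collecting π: i = r* + (1 + 0.5) π − 0.5 π* + 0.5 (y − y*)
1.5 π = 3.02 − 2.2 + 0.5 × 2.2 − 0.5 × (-4.9) = 4.37
π = 4.37 / 1.5 = 2.91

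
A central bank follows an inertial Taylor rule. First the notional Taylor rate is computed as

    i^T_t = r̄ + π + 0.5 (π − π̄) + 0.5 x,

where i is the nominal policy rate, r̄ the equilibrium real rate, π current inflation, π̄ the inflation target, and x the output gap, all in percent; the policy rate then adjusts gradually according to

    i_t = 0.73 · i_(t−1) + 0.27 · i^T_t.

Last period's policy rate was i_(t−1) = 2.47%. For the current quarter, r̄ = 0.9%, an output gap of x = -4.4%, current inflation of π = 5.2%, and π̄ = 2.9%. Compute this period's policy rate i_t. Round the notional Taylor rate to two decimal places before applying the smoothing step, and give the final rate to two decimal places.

3.17%

i^T_t = 0.9 + 5.2 + 0.5 × (5.2 − 2.9) + 0.5 × (-4.4)
   = 0.9 + 5.2 + 1.15 − 2.2 = 5.05
i_t = 0.73 × 2.47 + 0.27 × 5.05 = 1.8031 + 1.3635 = 3.17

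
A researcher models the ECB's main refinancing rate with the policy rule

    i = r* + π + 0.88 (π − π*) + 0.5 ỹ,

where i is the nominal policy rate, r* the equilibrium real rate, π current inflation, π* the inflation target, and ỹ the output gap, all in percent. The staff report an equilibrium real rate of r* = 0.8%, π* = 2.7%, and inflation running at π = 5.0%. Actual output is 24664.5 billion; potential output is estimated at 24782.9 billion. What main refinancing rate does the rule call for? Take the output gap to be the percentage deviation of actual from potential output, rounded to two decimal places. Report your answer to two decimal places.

7.58%

Output gap = 100 × (24664.5 − 24782.9) / 24782.9 = -0.48%.
i = 0.80 + 5.00 + 0.88 × (5.00 − 2.70) + 0.5 × (-0.48)
   = 0.80 + 5 + 2.024 − 0.24 = 7.58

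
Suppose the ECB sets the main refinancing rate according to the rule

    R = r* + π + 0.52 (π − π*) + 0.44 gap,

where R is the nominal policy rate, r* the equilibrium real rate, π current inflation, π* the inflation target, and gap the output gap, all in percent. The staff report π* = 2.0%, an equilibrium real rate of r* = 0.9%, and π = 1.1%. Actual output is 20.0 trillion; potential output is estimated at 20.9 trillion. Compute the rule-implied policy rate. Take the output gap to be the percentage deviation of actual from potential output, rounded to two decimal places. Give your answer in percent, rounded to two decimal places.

Output gap = 100 × (20.0 − 20.9) / 20.9 = -4.31%.
R = 0.90 + 1.10 + 0.52 × (1.10 − 2.00) + 0.44 × (-4.31)
   = 0.90 + 1.1 − 0.468 − 1.8964 = -0.36

-0.36%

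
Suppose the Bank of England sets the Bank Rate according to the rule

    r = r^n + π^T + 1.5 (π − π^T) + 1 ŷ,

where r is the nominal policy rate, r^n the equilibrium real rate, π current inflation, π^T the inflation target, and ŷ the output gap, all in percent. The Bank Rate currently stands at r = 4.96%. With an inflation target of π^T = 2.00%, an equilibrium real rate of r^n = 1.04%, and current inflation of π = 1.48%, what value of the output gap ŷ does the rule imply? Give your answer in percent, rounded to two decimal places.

1 ŷ = 4.96 − 1.04 − 2.00 − 1.5 × (1.48 − 2.00) = 2.7
ŷ = 2.7 / 1 = 2.70

2.70%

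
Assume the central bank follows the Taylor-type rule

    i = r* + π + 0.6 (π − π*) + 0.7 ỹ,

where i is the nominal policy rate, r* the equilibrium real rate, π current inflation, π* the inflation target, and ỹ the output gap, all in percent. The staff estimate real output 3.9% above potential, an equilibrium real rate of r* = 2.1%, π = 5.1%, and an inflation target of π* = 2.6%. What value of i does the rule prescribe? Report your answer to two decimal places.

Output 3.9% above potential → ỹ = 3.9.
i = 2.1 + 5.1 + 0.6 × (5.1 − 2.6) + 0.7 × 3.9
   = 2.1 + 5.1 + 1.5 + 2.73 = 11.43

11.43%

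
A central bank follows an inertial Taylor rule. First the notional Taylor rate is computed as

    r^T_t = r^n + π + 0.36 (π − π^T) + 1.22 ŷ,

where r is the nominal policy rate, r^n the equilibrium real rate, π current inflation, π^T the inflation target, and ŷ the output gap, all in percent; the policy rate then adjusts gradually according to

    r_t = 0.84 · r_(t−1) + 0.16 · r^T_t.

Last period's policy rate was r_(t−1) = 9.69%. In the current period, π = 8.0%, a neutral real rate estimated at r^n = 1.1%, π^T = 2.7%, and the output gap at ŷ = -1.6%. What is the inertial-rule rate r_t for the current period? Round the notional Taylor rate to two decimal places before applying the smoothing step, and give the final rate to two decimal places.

9.59%

r^T_t = 1.1 + 8.0 + 0.36 × (8.0 − 2.7) + 1.22 × (-1.6)
   = 1.1 + 8 + 1.908 − 1.952 = 9.06
r_t = 0.84 × 9.69 + 0.16 × 9.06 = 8.1396 + 1.4496 = 9.59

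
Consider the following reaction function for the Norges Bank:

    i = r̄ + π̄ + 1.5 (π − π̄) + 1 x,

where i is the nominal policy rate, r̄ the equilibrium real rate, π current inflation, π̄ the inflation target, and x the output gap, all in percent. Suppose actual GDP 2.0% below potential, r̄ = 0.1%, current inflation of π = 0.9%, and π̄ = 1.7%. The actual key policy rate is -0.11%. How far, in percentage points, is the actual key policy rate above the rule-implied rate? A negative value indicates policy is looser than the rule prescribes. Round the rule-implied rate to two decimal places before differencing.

Output 2.0% below potential → x = -2.0.
i = 0.1 + 1.7 + 1.5 × (0.9 − 1.7) + 1 × (-2.0)
   = 0.1 + 1.7 − 1.2 − 2 = -1.40
Deviation = -0.11 − (-1.40) = 1.29 pp.

1.29 pp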